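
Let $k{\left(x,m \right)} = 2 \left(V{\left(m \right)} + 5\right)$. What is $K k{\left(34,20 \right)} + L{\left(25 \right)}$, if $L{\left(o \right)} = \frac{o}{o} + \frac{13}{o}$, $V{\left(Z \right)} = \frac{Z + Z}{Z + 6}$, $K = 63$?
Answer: $\frac{268244}{325} \approx 825.37$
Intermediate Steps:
$V{\left(Z \right)} = \frac{2 Z}{6 + Z}$
$L{\left(o \right)} = 1 + \frac{13}{o}$
$k{\left(x,m \right)} = 10 + \frac{4 m}{6 + m}$ ($k{\left(x,m \right)} = 2 \left(\frac{2 m}{6 + m} + 5\right) = 2 \left(5 + \frac{2 m}{6 + m}\right) = 10 + \frac{4 m}{6 + m}$)
$K k{\left(34,20 \right)} + L{\left(25 \right)} = 63 \frac{2 \left(30 + 7 \cdot 20\right)}{6 + 20} + \frac{13 + 25}{25} = 63 \frac{2 \left(30 + 140\right)}{26} + \frac{1}{25} \cdot 38 = 63 \cdot 2 \cdot \frac{1}{26} \cdot 170 + \frac{38}{25} = 63 \cdot \frac{170}{13} + \frac{38}{25} = \frac{10710}{13} + \frac{38}{25} = \frac{268244}{325}$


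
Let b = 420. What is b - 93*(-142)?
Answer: 13626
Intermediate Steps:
b - 93*(-142) = 420 - 93*(-142) = 420 + 13206 = 13626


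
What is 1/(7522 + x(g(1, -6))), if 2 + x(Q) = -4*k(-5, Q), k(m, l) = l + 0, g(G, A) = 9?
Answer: 1/7484 ≈ 0.00013362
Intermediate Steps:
k(m, l) = l
x(Q) = -2 - 4*Q
1/(7522 + x(g(1, -6))) = 1/(7522 + (-2 - 4*9)) = 1/(7522 + (-2 - 36)) = 1/(7522 - 38) = 1/7484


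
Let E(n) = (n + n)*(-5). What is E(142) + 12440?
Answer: 11020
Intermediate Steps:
E(n) = -10*n (E(n) = (2*n)*(-5) = -10*n)
E(142) + 12440 = -10*142 + 12440 = -1420 + 12440 = 11020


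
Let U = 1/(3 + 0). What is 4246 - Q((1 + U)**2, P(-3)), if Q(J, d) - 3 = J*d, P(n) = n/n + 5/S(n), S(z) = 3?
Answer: 114433/27 ≈ 4238.3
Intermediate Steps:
U = 1/3 ≈ 0.33333
P(n) = 8/3 (P(n) = n/n + 5/3 = 1 + 5*(1/3) = 1 + 5/3 = 8/3)
Q(J, d) = 3 + J*d
4246 - Q((1 + U)**2, P(-3)) = 4246 - (3 + (1 + 1/3)**2*(8/3)) = 4246 - (3 + (4/3)**2*(8/3)) = 4246 - (3 + (16/9)*(8/3)) = 4246 - (3 + 128/27) = 4246 - 1*209/27 = 4246 - 209/27 = 114433/27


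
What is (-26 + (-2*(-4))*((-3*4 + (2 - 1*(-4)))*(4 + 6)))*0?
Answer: 0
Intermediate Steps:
(-26 + (-2*(-4))*((-3*4 + (2 - 1*(-4)))*(4 + 6)))*0 = (-26 + 8*((-12 + (2 + 4))*10))*0 = (-26 + 8*((-12 + 6)*10))*0 = (-26 + 8*(-6*10))*0 = (-26 + 8*(-60))*0 = (-26 - 480)*0 = -506*0 = 0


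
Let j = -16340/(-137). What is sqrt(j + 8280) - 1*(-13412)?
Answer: 13412 + 10*sqrt(1576459)/137 ≈ 13504.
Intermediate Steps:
j = 16340/137 (j = -16340*(-1/137) = 16340/137 ≈ 119.27)
sqrt(j + 8280) - 1*(-13412) = sqrt(16340/137 + 8280) - 1*(-13412) = sqrt(1150700/137) + 13412 = 10*sqrt(1576459)/137 + 13412 = 13412 + 10*sqrt(1576459)/137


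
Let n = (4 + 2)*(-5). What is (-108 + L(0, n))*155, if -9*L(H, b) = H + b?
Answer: -48670/3 ≈ -16223.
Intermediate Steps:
n = -30 (n = 6*(-5) = -30)
L(H, b) = -H/9 - b/9 (L(H, b) = -(H + b)/9 = -H/9 - b/9)
(-108 + L(0, n))*155 = (-108 + (-⅑*0 - ⅑*(-30)))*155 = (-108 + (0 + 10/3))*155 = (-108 + 10/3)*155 = -314/3*155 = -48670/3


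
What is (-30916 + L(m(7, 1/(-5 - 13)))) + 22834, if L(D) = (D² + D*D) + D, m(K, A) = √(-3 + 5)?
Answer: -8078 + √2 ≈ -8076.6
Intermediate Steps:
m(K, A) = √2
L(D) = D + 2*D² (L(D) = (D² + D²) + D = 2*D² + D = D + 2*D²)
(-30916 + L(m(7, 1/(-5 - 13)))) + 22834 = (-30916 + √2*(1 + 2*√2)) + 22834 = -8082 + √2*(1 + 2*√2)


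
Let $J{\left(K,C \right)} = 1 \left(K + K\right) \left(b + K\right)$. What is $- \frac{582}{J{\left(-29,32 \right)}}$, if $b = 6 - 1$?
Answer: $- \frac{97}{232} \approx -0.4181$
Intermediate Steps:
$b = 5$
$J{\left(K,C \right)} = 2 K \left(5 + K\right)$ ($J{\left(K,C \right)} = 1 \left(K + K\right) \left(5 + K\right) = 1 \cdot 2 K \left(5 + K\right) = 2 K \left(5 + K\right)$)
$- \frac{582}{J{\left(-29,32 \right)}} = - \frac{582}{2 \left(-29\right) \left(5 - 29\right)} = - \frac{582}{2 \left(-29\right) \left(-24\right)} = - \frac{582}{1392} = \left(-582\right) \frac{1}{1392} = - \frac{97}{232}$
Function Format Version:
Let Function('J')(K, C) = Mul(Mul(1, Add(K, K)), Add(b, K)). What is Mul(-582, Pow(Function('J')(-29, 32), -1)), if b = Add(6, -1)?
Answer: Rational(-97, 232) ≈ -0.41810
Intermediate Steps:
b = 5
Function('J')(K, C) = Mul(2, K, Add(5, K)) (Function('J')(K, C) = Mul(Mul(1, Add(K, K)), Add(5, K)) = Mul(Mul(1, Mul(2, K)), Add(5, K)) = Mul(Mul(2, K), Add(5, K)) = Mul(2, K, Add(5, K)))
Mul(-582, Pow(Function('J')(-29, 32), -1)) = Mul(-582, Pow(Mul(2, -29, Add(5, -29)), -1)) = Mul(-582, Pow(Mul(2, -29, -24), -1)) = Mul(-582, Pow(1392, -1)) = Mul(-582, Rational(1, 1392)) = Rational(-97, 232)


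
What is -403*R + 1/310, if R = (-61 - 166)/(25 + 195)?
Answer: 2835933/6820 ≈ 415.83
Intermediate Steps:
R = -227/220 ≈ -1.0318
-403*R + 1/310 = -403*(-227/220) + 1/310 = 91481/220 + 1/310 = 2835933/6820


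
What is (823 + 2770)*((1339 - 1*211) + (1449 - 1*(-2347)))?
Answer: 17691932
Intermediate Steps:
(823 + 2770)*((1339 - 1*211) + (1449 - 1*(-2347))) = 3593*((1339 - 211) + (1449 + 2347)) = 3593*(1128 + 3796) = 3593*4924 = 17691932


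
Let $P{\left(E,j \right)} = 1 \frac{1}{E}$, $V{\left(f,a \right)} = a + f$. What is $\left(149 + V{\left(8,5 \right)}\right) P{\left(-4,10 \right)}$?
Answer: $- \frac{81}{2} \approx -40.5$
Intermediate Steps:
$P{\left(E,j \right)} = \frac{1}{E}$
$\left(149 + V{\left(8,5 \right)}\right) P{\left(-4,10 \right)} = \frac{149 + \left(5 + 8\right)}{-4} = \left(149 + 13\right) \left(- \frac{1}{4}\right) = 162 \left(- \frac{1}{4}\right) = - \frac{81}{2}$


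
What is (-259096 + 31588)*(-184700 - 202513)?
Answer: 88094055204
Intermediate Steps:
(-259096 + 31588)*(-184700 - 202513) = -227508*(-387213) = 88094055204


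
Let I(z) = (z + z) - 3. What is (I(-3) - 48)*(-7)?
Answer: 399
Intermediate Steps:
I(z) = -3 + 2*z (I(z) = 2*z - 3 = -3 + 2*z)
(I(-3) - 48)*(-7) = ((-3 + 2*(-3)) - 48)*(-7) = ((-3 - 6) - 48)*(-7) = (-9 - 48)*(-7) = -57*(-7) = 399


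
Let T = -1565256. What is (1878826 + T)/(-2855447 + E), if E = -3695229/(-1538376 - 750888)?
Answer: -239281504160/2178956108593 ≈ -0.10981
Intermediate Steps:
E = 1231743/763088 (E = -3695229/(-2289264) = -3695229*(-1/2289264) = 1231743/763088 ≈ 1.6142)
(1878826 + T)/(-2855447 + E) = (1878826 - 1565256)/(-2855447 + 1231743/763088) = 313570/(-2178956108593/763088) = 313570*(-763088/2178956108593) = -239281504160/2178956108593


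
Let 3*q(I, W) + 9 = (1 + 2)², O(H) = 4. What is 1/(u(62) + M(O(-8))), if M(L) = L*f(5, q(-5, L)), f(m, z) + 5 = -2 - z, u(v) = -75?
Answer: -1/103 ≈ -0.0097087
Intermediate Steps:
q(I, W) = 0 (q(I, W) = -3 + (1 + 2)²/3 = -3 + (⅓)*3² = -3 + (⅓)*9 = -3 + 3 = 0)
f(m, z) = -7 - z (f(m, z) = -5 + (-2 - z) = -7 - z)
M(L) = -7*L (M(L) = L*(-7 - 1*0) = L*(-7 + 0) = L*(-7) = -7*L)
1/(u(62) + M(O(-8))) = 1/(-75 - 7*4) = 1/(-75 - 28) = 1/(-103) = -1/103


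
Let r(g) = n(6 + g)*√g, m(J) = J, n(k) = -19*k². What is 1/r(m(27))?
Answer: -√3/186219 ≈ -9.3011e-6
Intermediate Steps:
r(g) = -19*√g*(6 + g)² (r(g) = (-19*(6 + g)²)*√g = -19*√g*(6 + g)²)
1/r(m(27)) = 1/(-19*√27*(6 + 27)²) = 1/(-19*3*√3*33²) = 1/(-19*3*√3*1089) = 1/(-62073*√3) = -√3/186219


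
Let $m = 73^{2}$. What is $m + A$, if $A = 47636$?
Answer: $52965$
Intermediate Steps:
$m = 5329$
$m + A = 5329 + 47636 = 52965$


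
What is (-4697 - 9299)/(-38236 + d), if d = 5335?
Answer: 13996/32901 ≈ 0.42540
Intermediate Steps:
(-4697 - 9299)/(-38236 + d) = (-4697 - 9299)/(-38236 + 5335) = -13996/(-32901) = -13996*(-1/32901) = 13996/32901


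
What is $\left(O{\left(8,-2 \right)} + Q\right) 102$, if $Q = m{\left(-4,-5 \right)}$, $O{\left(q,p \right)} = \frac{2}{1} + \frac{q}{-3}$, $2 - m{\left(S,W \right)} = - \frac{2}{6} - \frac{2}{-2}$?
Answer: $68$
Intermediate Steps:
$m{\left(S,W \right)} = \frac{4}{3}$ ($m{\left(S,W \right)} = 2 - \left(- \frac{2}{6} - \frac{2}{-2}\right) = 2 - \left(\left(-2\right) \frac{1}{6} - -1\right) = 2 - \left(- \frac{1}{3} + 1\right) = 2 - \frac{2}{3} = \frac{4}{3}$)
$O{\left(q,p \right)} = 2 - \frac{q}{3}$ ($O{\left(q,p \right)} = 2 \cdot 1 + q \left(- \frac{1}{3}\right) = 2 - \frac{q}{3}$)
$Q = \frac{4}{3} \approx 1.3333$
$\left(O{\left(8,-2 \right)} + Q\right) 102 = \left(\left(2 - \frac{8}{3}\right) + \frac{4}{3}\right) 102 = \left(- \frac{2}{3} + \frac{4}{3}\right) 102 = \frac{2}{3} \cdot 102 = 68$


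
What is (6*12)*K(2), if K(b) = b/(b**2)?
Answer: 36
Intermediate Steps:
K(b) = 1/b (K(b) = b/b**2 = 1/b)
(6*12)*K(2) = (6*12)/2 = 72*(1/2) = 36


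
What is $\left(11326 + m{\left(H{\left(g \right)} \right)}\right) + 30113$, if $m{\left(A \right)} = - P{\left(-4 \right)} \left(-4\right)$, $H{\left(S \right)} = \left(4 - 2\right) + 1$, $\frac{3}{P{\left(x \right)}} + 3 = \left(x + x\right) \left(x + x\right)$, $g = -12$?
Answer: $\frac{2527791}{61} \approx 41439.0$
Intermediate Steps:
$P{\left(x \right)} = \frac{3}{-3 + 4 x^{2}}$ ($P{\left(x \right)} = \frac{3}{-3 + \left(x + x\right) \left(x + x\right)} = \frac{3}{-3 + 2 x 2 x} = \frac{3}{-3 + 4 x^{2}}$)
$H{\left(S \right)} = 3$ ($H{\left(S \right)} = 2 + 1 = 3$)
$m{\left(A \right)} = \frac{12}{61}$ ($m{\left(A \right)} = - \frac{3}{-3 + 4 \left(-4\right)^{2}} \left(-4\right) = - \frac{3}{-3 + 4 \cdot 16} \left(-4\right) = - \frac{3}{-3 + 64} \left(-4\right) = - \frac{3}{61} \left(-4\right) = \left(-1\right) \frac{3}{61} \left(-4\right) = \left(- \frac{3}{61}\right) \left(-4\right) = \frac{12}{61}$)
$\left(11326 + m{\left(H{\left(g \right)} \right)}\right) + 30113 = \left(11326 + \frac{12}{61}\right) + 30113 = \frac{690898}{61} + 30113 = \frac{2527791}{61}$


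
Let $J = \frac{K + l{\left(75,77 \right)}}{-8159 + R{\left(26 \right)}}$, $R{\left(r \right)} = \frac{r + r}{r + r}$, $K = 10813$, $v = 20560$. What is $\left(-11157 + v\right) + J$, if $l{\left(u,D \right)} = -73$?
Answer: $\frac{38349467}{4079} \approx 9401.7$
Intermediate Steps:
$R{\left(r \right)} = 1$ ($R{\left(r \right)} = \frac{2 r}{2 r} = 2 r \frac{1}{2 r} = 1$)
$J = - \frac{5370}{4079}$ ($J = \frac{10813 - 73}{-8159 + 1} = \frac{10740}{-8158} = 10740 \left(- \frac{1}{8158}\right) = - \frac{5370}{4079} \approx -1.3165$)
$\left(-11157 + v\right) + J = \left(-11157 + 20560\right) - \frac{5370}{4079} = 9403 - \frac{5370}{4079} = \frac{38349467}{4079}$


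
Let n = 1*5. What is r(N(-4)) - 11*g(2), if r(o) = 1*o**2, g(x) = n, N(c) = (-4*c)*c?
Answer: 4041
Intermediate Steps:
N(c) = -4*c**2
n = 5
g(x) = 5
r(o) = o**2
r(N(-4)) - 11*g(2) = (-4*(-4)**2)**2 - 11*5 = (-4*16)**2 - 55 = (-64)**2 - 55 = 4096 - 55 = 4041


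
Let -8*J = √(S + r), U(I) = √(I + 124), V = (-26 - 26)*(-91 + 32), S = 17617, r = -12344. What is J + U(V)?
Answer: 2*√798 - √5273/8 ≈ 47.421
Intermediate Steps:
V = 3068 (V = -52*(-59) = 3068)
U(I) = √(124 + I)
J = -√5273/8 (J = -√(17617 - 12344)/8 = -√5273/8 ≈ -9.0769)
J + U(V) = -√5273/8 + √(124 + 3068) = -√5273/8 + √3192 = -√5273/8 + 2*√798 = 2*√798 - √5273/8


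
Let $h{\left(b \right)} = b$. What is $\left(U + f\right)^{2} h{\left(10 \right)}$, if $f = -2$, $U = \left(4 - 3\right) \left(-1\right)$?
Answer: $90$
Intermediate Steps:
$U = -1$ ($U = 1 \left(-1\right) = -1$)
$\left(U + f\right)^{2} h{\left(10 \right)} = \left(-1 - 2\right)^{2} \cdot 10 = \left(-3\right)^{2} \cdot 10 = 9 \cdot 10 = 90$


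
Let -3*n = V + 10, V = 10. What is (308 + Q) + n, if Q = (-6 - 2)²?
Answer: 1096/3 ≈ 365.33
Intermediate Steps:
n = -20/3 (n = -(10 + 10)/3 = -⅓*20 = -20/3 ≈ -6.6667)
Q = 64 (Q = (-8)² = 64)
(308 + Q) + n = (308 + 64) - 20/3 = 372 - 20/3 = 1096/3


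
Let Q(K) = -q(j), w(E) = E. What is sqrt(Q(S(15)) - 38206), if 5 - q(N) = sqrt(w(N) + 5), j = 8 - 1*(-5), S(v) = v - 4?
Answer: sqrt(-38211 + 3*sqrt(2)) ≈ 195.47*I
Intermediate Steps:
S(v) = -4 + v
j = 13 (j = 8 + 5 = 13)
q(N) = 5 - sqrt(5 + N) (q(N) = 5 - sqrt(N + 5) = 5 - sqrt(5 + N))
Q(K) = -5 + 3*sqrt(2) (Q(K) = -(5 - sqrt(5 + 13)) = -(5 - sqrt(18)) = -(5 - 3*sqrt(2)) = -5 + 3*sqrt(2))
sqrt(Q(S(15)) - 38206) = sqrt((-5 + 3*sqrt(2)) - 38206) = sqrt(-38211 + 3*sqrt(2))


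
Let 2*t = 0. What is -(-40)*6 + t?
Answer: 240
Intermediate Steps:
t = 0 (t = (½)*0 = 0)
-(-40)*6 + t = -(-40)*6 + 0 = -40*(-6) + 0 = 240 + 0 = 240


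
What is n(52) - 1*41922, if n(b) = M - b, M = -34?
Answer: -42008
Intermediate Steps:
n(b) = -34 - b
n(52) - 1*41922 = (-34 - 1*52) - 1*41922 = (-34 - 52) - 41922 = -86 - 41922 = -42008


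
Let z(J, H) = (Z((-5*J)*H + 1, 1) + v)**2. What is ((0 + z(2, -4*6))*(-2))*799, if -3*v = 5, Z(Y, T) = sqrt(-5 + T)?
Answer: 17578/9 + 31960*I/3 ≈ 1953.1 + 10653.0*I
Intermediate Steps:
v = -5/3 (v = -1/3*5 = -5/3 ≈ -1.6667)
z(J, H) = (-5/3 + 2*I)**2 (z(J, H) = (sqrt(-5 + 1) - 5/3)**2 = (sqrt(-4) - 5/3)**2 = (2*I - 5/3)**2 = (-5/3 + 2*I)**2)
((0 + z(2, -4*6))*(-2))*799 = ((0 + (5 - 6*I)**2/9)*(-2))*799 = (((5 - 6*I)**2/9)*(-2))*799 = -2*(5 - 6*I)**2/9*799 = -1598*(5 - 6*I)**2/9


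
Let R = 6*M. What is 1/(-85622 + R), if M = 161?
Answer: -1/84656 ≈ -1.1813e-5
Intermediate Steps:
R = 966 (R = 6*161 = 966)
1/(-85622 + R) = 1/(-85622 + 966) = 1/(-84656) = -1/84656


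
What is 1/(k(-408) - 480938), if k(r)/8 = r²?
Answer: 1/850774 ≈ 1.1754e-6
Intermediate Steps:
k(r) = 8*r²
1/(k(-408) - 480938) = 1/(8*(-408)² - 480938) = 1/(8*166464 - 480938) = 1/(1331712 - 480938) = 1/850774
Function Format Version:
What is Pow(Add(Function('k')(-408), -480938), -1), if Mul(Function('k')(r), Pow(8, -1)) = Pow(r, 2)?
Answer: Rational(1, 850774) ≈ 1.1754e-6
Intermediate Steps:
Function('k')(r) = Mul(8, Pow(r, 2))
Pow(Add(Function('k')(-408), -480938), -1) = Pow(Add(Mul(8, Pow(-408, 2)), -480938), -1) = Pow(Add(Mul(8, 166464), -480938), -1) = Pow(Add(1331712, -480938), -1) = Pow(850774, -1) = Rational(1, 850774)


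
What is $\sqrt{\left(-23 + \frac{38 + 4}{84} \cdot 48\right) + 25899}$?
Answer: $10 \sqrt{259} \approx 160.93$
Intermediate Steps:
$\sqrt{\left(-23 + \frac{38 + 4}{84} \cdot 48\right) + 25899} = \sqrt{\left(-23 + 42 \cdot \frac{1}{84} \cdot 48\right) + 25899} = \sqrt{\left(-23 + \frac{1}{2} \cdot 48\right) + 25899} = \sqrt{\left(-23 + 24\right) + 25899} = \sqrt{1 + 25899} = \sqrt{25900} = 10 \sqrt{259}$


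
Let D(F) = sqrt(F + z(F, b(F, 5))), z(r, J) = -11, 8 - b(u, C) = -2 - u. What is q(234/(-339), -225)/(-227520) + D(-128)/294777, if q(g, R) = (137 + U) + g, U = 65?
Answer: -5687/6427440 + I*sqrt(139)/294777 ≈ -0.0008848 + 3.9996e-5*I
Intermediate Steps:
q(g, R) = 202 + g (q(g, R) = (137 + 65) + g = 202 + g)
b(u, C) = 10 + u (b(u, C) = 8 - (-2 - u) = 8 + (2 + u) = 10 + u)
D(F) = sqrt(-11 + F) (D(F) = sqrt(F - 11) = sqrt(-11 + F))
q(234/(-339), -225)/(-227520) + D(-128)/294777 = (202 + 234/(-339))/(-227520) + sqrt(-11 - 128)/294777 = (202 + 234*(-1/339))*(-1/227520) + sqrt(-139)*(1/294777) = (202 - 78/113)*(-1/227520) + (I*sqrt(139))*(1/294777) = (22748/113)*(-1/227520) + I*sqrt(139)/294777 = -5687/6427440 + I*sqrt(139)/294777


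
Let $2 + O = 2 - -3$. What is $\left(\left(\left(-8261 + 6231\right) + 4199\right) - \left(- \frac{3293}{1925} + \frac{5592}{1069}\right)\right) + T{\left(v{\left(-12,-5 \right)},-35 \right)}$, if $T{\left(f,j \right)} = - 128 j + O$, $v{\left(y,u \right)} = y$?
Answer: $\frac{13681407517}{2057825} \approx 6648.5$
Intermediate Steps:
$O = 3$ ($O = -2 + \left(2 - -3\right) = -2 + \left(2 + 3\right) = -2 + 5 = 3$)
$T{\left(f,j \right)} = 3 - 128 j$ ($T{\left(f,j \right)} = - 128 j + 3 = 3 - 128 j$)
$\left(\left(\left(-8261 + 6231\right) + 4199\right) - \left(- \frac{3293}{1925} + \frac{5592}{1069}\right)\right) + T{\left(v{\left(-12,-5 \right)},-35 \right)} = \left(\left(\left(-8261 + 6231\right) + 4199\right) - \left(- \frac{3293}{1925} + \frac{5592}{1069}\right)\right) + \left(3 - -4480\right) = \left(\left(-2030 + 4199\right) - \frac{7244383}{2057825}\right) + \left(3 + 4480\right) = \left(2169 + \left(- \frac{5592}{1069} + \frac{3293}{1925}\right)\right) + 4483 = \left(2169 - \frac{7244383}{2057825}\right) + 4483 = \frac{4456178042}{2057825} + 4483 = \frac{13681407517}{2057825}$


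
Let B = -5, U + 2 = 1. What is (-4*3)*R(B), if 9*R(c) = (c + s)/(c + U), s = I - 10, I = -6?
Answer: -14/3 ≈ -4.6667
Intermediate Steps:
U = -1 (U = -2 + 1 = -1)
s = -16 (s = -6 - 10 = -16)
R(c) = (-16 + c)/(9*(-1 + c)) (R(c) = ((c - 16)/(c - 1))/9 = ((-16 + c)/(-1 + c))/9 = (-16 + c)/(9*(-1 + c)))
(-4*3)*R(B) = (-4*3)*((-16 - 5)/(9*(-1 - 5))) = -4*(-21)/(3*(-6)) = -4*(-1)*(-21)/(3*6) = -12*7/18 = -14/3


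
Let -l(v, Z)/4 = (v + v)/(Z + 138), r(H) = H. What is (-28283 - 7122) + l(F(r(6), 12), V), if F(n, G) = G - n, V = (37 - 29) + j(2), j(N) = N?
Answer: -1309997/37 ≈ -35405.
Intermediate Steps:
V = 10 (V = (37 - 29) + 2 = 8 + 2 = 10)
l(v, Z) = -8*v/(138 + Z) (l(v, Z) = -4*(v + v)/(Z + 138) = -4*2*v/(138 + Z) = -8*v/(138 + Z))
(-28283 - 7122) + l(F(r(6), 12), V) = (-28283 - 7122) - 8*(12 - 1*6)/(138 + 10) = -35405 - 8*(12 - 6)/148 = -35405 - 8*6*1/148 = -35405 - 12/37 = -1309997/37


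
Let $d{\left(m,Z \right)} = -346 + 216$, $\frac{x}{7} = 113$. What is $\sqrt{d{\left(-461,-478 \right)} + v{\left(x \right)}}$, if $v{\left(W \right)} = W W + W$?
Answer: $\sqrt{626342} \approx 791.42$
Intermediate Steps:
$x = 791$ ($x = 7 \cdot 113 = 791$)
$d{\left(m,Z \right)} = -130$
$v{\left(W \right)} = W + W^{2}$ ($v{\left(W \right)} = W^{2} + W = W + W^{2}$)
$\sqrt{d{\left(-461,-478 \right)} + v{\left(x \right)}} = \sqrt{-130 + 791 \left(1 + 791\right)} = \sqrt{-130 + 791 \cdot 792} = \sqrt{-130 + 626472} = \sqrt{626342}$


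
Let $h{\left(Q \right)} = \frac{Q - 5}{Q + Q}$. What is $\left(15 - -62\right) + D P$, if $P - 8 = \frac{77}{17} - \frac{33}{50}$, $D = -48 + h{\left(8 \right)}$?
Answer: $- \frac{78481}{160} \approx -490.51$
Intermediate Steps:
$h{\left(Q \right)} = \frac{-5 + Q}{2 Q}$
$D = - \frac{765}{16}$ ($D = -48 + \frac{-5 + 8}{2 \cdot 8} = -48 + \frac{1}{2} \cdot \frac{1}{8} \cdot 3 = -48 + \frac{3}{16} = - \frac{765}{16} \approx -47.813$)
$P = \frac{10089}{850}$ ($P = 8 + \left(\frac{77}{17} - \frac{33}{50}\right) = 8 + \frac{3289}{850} = \frac{10089}{850} \approx 11.869$)
$\left(15 - -62\right) + D P = \left(15 - -62\right) - \frac{90801}{160} = \left(15 + 62\right) - \frac{90801}{160} = 77 - \frac{90801}{160} = - \frac{78481}{160}$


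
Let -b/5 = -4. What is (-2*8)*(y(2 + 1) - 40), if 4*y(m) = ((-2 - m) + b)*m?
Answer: 460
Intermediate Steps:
b = 20 (b = -5*(-4) = 20)
y(m) = m*(18 - m)/4 (y(m) = (((-2 - m) + 20)*m)/4 = ((18 - m)*m)/4 = (m*(18 - m))/4 = m*(18 - m)/4)
(-2*8)*(y(2 + 1) - 40) = (-2*8)*((2 + 1)*(18 - (2 + 1))/4 - 40) = -16*((¼)*3*(18 - 1*3) - 40) = -16*((¼)*3*(18 - 3) - 40) = -16*((¼)*3*15 - 40) = -16*(45/4 - 40) = -16*(-115/4) = 460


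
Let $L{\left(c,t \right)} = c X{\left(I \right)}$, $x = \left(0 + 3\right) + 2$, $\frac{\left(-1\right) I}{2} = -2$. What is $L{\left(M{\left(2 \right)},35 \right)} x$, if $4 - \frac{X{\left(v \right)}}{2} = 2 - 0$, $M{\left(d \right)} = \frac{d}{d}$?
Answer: $20$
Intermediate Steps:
$I = 4$ ($I = \left(-2\right) \left(-2\right) = 4$)
$x = 5$ ($x = 3 + 2 = 5$)
$M{\left(d \right)} = 1$
$X{\left(v \right)} = 4$ ($X{\left(v \right)} = 8 - 2 \left(2 - 0\right) = 8 - 2 \left(2 + 0\right) = 8 - 4 = 4$)
$L{\left(c,t \right)} = 4 c$ ($L{\left(c,t \right)} = c 4 = 4 c$)
$L{\left(M{\left(2 \right)},35 \right)} x = 4 \cdot 1 \cdot 5 = 4 \cdot 5 = 20$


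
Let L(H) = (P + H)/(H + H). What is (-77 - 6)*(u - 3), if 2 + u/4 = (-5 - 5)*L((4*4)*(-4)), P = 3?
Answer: 39923/16 ≈ 2495.2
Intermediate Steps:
L(H) = (3 + H)/(2*H) (L(H) = (3 + H)/(H + H) = (3 + H)/((2*H)) = (3 + H)*(1/(2*H)) = (3 + H)/(2*H))
u = -433/16 (u = -8 + 4*((-5 - 5)*((3 + (4*4)*(-4))/(2*(((4*4)*(-4)))))) = -8 + 4*(-5*(3 + 16*(-4))/(16*(-4))) = -8 + 4*(-5*(3 - 64)/(-64)) = -8 + 4*(-5*(-1)*(-61)/64) = -8 + 4*(-10*61/128) = -8 + 4*(-305/64) = -8 - 305/16 = -433/16 ≈ -27.063)
(-77 - 6)*(u - 3) = (-77 - 6)*(-433/16 - 3) = (-77 - 1*6)*(-481/16) = (-77 - 6)*(-481/16) = -83*(-481/16) = 39923/16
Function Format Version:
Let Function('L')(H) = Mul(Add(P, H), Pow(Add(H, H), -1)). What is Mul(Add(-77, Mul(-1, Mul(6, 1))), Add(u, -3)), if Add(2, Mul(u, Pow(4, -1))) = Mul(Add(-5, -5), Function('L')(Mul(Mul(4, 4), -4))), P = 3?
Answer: Rational(39923, 16) ≈ 2495.2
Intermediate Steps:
Function('L')(H) = Mul(Rational(1, 2), Pow(H, -1), Add(3, H)) (Function('L')(H) = Mul(Add(3, H), Pow(Add(H, H), -1)) = Mul(Add(3, H), Pow(Mul(2, H), -1)) = Mul(Add(3, H), Mul(Rational(1, 2), Pow(H, -1))) = Mul(Rational(1, 2), Pow(H, -1), Add(3, H)))
u = Rational(-433, 16) (u = Add(-8, Mul(4, Mul(Add(-5, -5), Mul(Rational(1, 2), Pow(Mul(Mul(4, 4), -4), -1), Add(3, Mul(Mul(4, 4), -4)))))) = Add(-8, Mul(4, Mul(-10, Mul(Rational(1, 2), Pow(Mul(16, -4), -1), Add(3, Mul(16, -4)))))) = Add(-8, Mul(4, Mul(-10, Mul(Rational(1, 2), Pow(-64, -1), Add(3, -64))))) = Add(-8, Mul(4, Mul(-10, Mul(Rational(1, 2), Rational(-1, 64), -61)))) = Add(-8, Mul(4, Mul(-10, Rational(61, 128)))) = Add(-8, Mul(4, Rational(-305, 64))) = Add(-8, Rational(-305, 16)) = Rational(-433, 16) ≈ -27.063)
Mul(Add(-77, Mul(-1, Mul(6, 1))), Add(u, -3)) = Mul(Add(-77, Mul(-1, Mul(6, 1))), Add(Rational(-433, 16), -3)) = Mul(Add(-77, Mul(-1, 6)), Rational(-481, 16)) = Mul(Add(-77, -6), Rational(-481, 16)) = Mul(-83, Rational(-481, 16)) = Rational(39923, 16)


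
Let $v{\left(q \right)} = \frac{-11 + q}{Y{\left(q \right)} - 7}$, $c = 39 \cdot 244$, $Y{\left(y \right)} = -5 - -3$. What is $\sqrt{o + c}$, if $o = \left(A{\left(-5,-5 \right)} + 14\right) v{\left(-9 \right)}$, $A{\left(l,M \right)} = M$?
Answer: $8 \sqrt{149} \approx 97.652$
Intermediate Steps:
$Y{\left(y \right)} = -2$ ($Y{\left(y \right)} = -5 + 3 = -2$)
$c = 9516$
$v{\left(q \right)} = \frac{11}{9} - \frac{q}{9}$ ($v{\left(q \right)} = \frac{-11 + q}{-2 - 7} = \frac{-11 + q}{-9} = \left(-11 + q\right) \left(- \frac{1}{9}\right) = \frac{11}{9} - \frac{q}{9}$)
$o = 20$ ($o = \left(-5 + 14\right) \left(\frac{11}{9} - -1\right) = 9 \left(\frac{11}{9} + 1\right) = 9 \cdot \frac{20}{9} = 20$)
$\sqrt{o + c} = \sqrt{20 + 9516} = \sqrt{9536} = 8 \sqrt{149}$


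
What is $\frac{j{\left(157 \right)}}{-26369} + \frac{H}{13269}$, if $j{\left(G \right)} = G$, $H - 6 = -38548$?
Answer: $- \frac{1018397231}{349890261} \approx -2.9106$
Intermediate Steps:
$H = -38542$ ($H = 6 - 38548 = -38542$)
$\frac{j{\left(157 \right)}}{-26369} + \frac{H}{13269} = \frac{157}{-26369} - \frac{38542}{13269} = 157 \left(- \frac{1}{26369}\right) - \frac{38542}{13269} = - \frac{157}{26369} - \frac{38542}{13269} = - \frac{1018397231}{349890261}$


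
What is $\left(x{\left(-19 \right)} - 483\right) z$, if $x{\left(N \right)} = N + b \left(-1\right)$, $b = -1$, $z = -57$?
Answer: $28557$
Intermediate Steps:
$x{\left(N \right)} = 1 + N$ ($x{\left(N \right)} = N - -1 = N + 1 = 1 + N$)
$\left(x{\left(-19 \right)} - 483\right) z = \left(\left(1 - 19\right) - 483\right) \left(-57\right) = \left(-18 - 483\right) \left(-57\right) = \left(-501\right) \left(-57\right) = 28557$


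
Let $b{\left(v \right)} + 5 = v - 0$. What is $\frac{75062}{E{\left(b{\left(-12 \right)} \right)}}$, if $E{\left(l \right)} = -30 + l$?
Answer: $- \frac{75062}{47} \approx -1597.1$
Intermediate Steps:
$b{\left(v \right)} = -5 + v$ ($b{\left(v \right)} = -5 + \left(v - 0\right) = -5 + \left(v + 0\right) = -5 + v$)
$\frac{75062}{E{\left(b{\left(-12 \right)} \right)}} = \frac{75062}{-30 - 17} = \frac{75062}{-47} = 75062 \left(- \frac{1}{47}\right) = - \frac{75062}{47}$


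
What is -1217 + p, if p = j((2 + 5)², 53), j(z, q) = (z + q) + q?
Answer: -1062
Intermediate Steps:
j(z, q) = z + 2*q (j(z, q) = (q + z) + q = z + 2*q)
p = 155 (p = (2 + 5)² + 2*53 = 7² + 106 = 49 + 106 = 155)
-1217 + p = -1217 + 155 = -1062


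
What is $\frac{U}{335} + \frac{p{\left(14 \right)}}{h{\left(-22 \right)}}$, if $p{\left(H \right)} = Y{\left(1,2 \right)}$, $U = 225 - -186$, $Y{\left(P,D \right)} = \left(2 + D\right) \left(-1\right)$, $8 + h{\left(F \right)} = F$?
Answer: $\frac{1367}{1005} \approx 1.3602$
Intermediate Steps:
$h{\left(F \right)} = -8 + F$
$Y{\left(P,D \right)} = -2 - D$
$U = 411$ ($U = 225 + 186 = 411$)
$p{\left(H \right)} = -4$ ($p{\left(H \right)} = -2 - 2 = -4$)
$\frac{U}{335} + \frac{p{\left(14 \right)}}{h{\left(-22 \right)}} = \frac{411}{335} - \frac{4}{-8 - 22} = 411 \cdot \frac{1}{335} - \frac{4}{-30} = \frac{411}{335} - - \frac{2}{15} = \frac{411}{335} + \frac{2}{15} = \frac{1367}{1005}$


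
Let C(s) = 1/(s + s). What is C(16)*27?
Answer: 27/32 ≈ 0.84375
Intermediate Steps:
C(s) = 1/(2*s)
C(16)*27 = ((1/2)/16)*27 = ((1/2)*(1/16))*27 = (1/32)*27 = 27/32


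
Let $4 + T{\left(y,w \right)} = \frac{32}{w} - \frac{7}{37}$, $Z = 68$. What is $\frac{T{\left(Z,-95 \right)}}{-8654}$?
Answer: $\frac{15909}{30418810} \approx 0.000523$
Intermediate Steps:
$T{\left(y,w \right)} = - \frac{155}{37} + \frac{32}{w}$ ($T{\left(y,w \right)} = -4 + \left(\frac{32}{w} - \frac{7}{37}\right) = -4 - \left(\frac{7}{37} - \frac{32}{w}\right) = - \frac{155}{37} + \frac{32}{w}$)
$\frac{T{\left(Z,-95 \right)}}{-8654} = \frac{- \frac{155}{37} + \frac{32}{-95}}{-8654} = \left(- \frac{155}{37} + 32 \left(- \frac{1}{95}\right)\right) \left(- \frac{1}{8654}\right) = \left(- \frac{155}{37} - \frac{32}{95}\right) \left(- \frac{1}{8654}\right) = \left(- \frac{15909}{3515}\right) \left(- \frac{1}{8654}\right) = \frac{15909}{30418810}$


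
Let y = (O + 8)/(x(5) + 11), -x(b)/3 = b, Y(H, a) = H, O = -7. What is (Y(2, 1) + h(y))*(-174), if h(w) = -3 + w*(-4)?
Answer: 0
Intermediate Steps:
x(b) = -3*b
y = -1/4 (y = (-7 + 8)/(-3*5 + 11) = 1/(-15 + 11) = 1/(-4) = 1*(-1/4) = -1/4 ≈ -0.25000)
h(w) = -3 - 4*w
(Y(2, 1) + h(y))*(-174) = (2 + (-3 - 4*(-1/4)))*(-174) = (2 + (-3 + 1))*(-174) = (2 - 2)*(-174) = 0*(-174) = 0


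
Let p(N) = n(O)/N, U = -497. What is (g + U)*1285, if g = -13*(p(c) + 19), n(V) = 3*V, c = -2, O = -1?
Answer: -1962195/2 ≈ -9.8110e+5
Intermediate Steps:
p(N) = -3/N (p(N) = (3*(-1))/N = -3/N)
g = -533/2 (g = -13*(-3/(-2) + 19) = -13*(-3*(-½) + 19) = -13*(3/2 + 19) = -13*41/2 = -533/2 ≈ -266.50)
(g + U)*1285 = (-533/2 - 497)*1285 = -1527/2*1285 = -1962195/2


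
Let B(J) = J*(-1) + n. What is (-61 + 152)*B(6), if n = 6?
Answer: 0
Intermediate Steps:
B(J) = 6 - J (B(J) = J*(-1) + 6 = -J + 6 = 6 - J)
(-61 + 152)*B(6) = (-61 + 152)*(6 - 1*6) = 91*(6 - 6) = 91*0 = 0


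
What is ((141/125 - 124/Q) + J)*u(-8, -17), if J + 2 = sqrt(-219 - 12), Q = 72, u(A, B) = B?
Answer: 99229/2250 - 17*I*sqrt(231) ≈ 44.102 - 258.38*I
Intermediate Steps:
J = -2 + I*sqrt(231) (J = -2 + sqrt(-219 - 12) = -2 + sqrt(-231) = -2 + I*sqrt(231) ≈ -2.0 + 15.199*I)
((141/125 - 124/Q) + J)*u(-8, -17) = ((141/125 - 124/72) + (-2 + I*sqrt(231)))*(-17) = ((141*(1/125) - 124*1/72) + (-2 + I*sqrt(231)))*(-17) = ((141/125 - 31/18) + (-2 + I*sqrt(231)))*(-17) = (-1337/2250 + (-2 + I*sqrt(231)))*(-17) = (-5837/2250 + I*sqrt(231))*(-17) = 99229/2250 - 17*I*sqrt(231)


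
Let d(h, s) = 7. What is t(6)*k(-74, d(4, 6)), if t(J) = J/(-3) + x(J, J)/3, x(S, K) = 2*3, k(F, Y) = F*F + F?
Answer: 0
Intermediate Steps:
k(F, Y) = F + F² (k(F, Y) = F² + F = F + F²)
x(S, K) = 6
t(J) = 2 - J/3 (t(J) = J/(-3) + 6/3 = J*(-⅓) + 6*(⅓) = -J/3 + 2 = 2 - J/3)
t(6)*k(-74, d(4, 6)) = (2 - ⅓*6)*(-74*(1 - 74)) = (2 - 2)*(-74*(-73)) = 0*5402 = 0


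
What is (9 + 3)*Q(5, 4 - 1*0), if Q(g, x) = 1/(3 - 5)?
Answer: -6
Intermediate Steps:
Q(g, x) = -½ (Q(g, x) = 1/(-2) = -½)
(9 + 3)*Q(5, 4 - 1*0) = (9 + 3)*(-½) = 12*(-½) = -6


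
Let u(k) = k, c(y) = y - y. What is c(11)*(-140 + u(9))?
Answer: 0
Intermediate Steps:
c(y) = 0
c(11)*(-140 + u(9)) = 0*(-140 + 9) = 0*(-131) = 0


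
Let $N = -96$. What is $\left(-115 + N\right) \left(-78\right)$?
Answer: $16458$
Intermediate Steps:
$\left(-115 + N\right) \left(-78\right) = \left(-115 - 96\right) \left(-78\right) = \left(-211\right) \left(-78\right) = 16458$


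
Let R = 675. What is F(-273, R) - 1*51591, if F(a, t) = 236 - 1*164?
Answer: -51519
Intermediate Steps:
F(a, t) = 72 (F(a, t) = 236 - 164 = 72)
F(-273, R) - 1*51591 = 72 - 1*51591 = 72 - 51591 = -51519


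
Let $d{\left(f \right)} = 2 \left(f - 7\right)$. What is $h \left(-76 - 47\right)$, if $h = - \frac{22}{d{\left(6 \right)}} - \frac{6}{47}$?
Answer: $- \frac{62853}{47} \approx -1337.3$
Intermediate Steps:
$d{\left(f \right)} = -14 + 2 f$ ($d{\left(f \right)} = 2 \left(-7 + f\right) = -14 + 2 f$)
$h = \frac{511}{47}$ ($h = - \frac{22}{-14 + 2 \cdot 6} - \frac{6}{47} = - \frac{22}{-14 + 12} - \frac{6}{47} = - \frac{22}{-2} - \frac{6}{47} = \left(-22\right) \left(- \frac{1}{2}\right) - \frac{6}{47} = 11 - \frac{6}{47} = \frac{511}{47} \approx 10.872$)
$h \left(-76 - 47\right) = \frac{511 \left(-76 - 47\right)}{47} = \frac{511}{47} \left(-123\right) = - \frac{62853}{47}$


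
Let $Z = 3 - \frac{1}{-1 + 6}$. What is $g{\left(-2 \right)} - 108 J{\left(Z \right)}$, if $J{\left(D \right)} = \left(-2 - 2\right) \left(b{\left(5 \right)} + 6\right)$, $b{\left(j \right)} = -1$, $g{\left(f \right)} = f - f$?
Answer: $2160$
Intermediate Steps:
$g{\left(f \right)} = 0$
$Z = \frac{14}{5}$ ($Z = 3 - \frac{1}{5} = \frac{14}{5} \approx 2.8$)
$J{\left(D \right)} = -20$ ($J{\left(D \right)} = \left(-2 - 2\right) \left(-1 + 6\right) = \left(-4\right) 5 = -20$)
$g{\left(-2 \right)} - 108 J{\left(Z \right)} = 0 - -2160 = 0 + 2160 = 2160$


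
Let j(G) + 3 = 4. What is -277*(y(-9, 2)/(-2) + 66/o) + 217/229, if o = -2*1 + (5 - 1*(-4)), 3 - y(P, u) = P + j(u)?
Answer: -3485777/3206 ≈ -1087.3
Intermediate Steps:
j(G) = 1 (j(G) = -3 + 4 = 1)
y(P, u) = 2 - P (y(P, u) = 3 - (P + 1) = 3 - (1 + P) = 3 + (-1 - P) = 2 - P)
o = 7 (o = -2 + (5 + 4) = -2 + 9 = 7)
-277*(y(-9, 2)/(-2) + 66/o) + 217/229 = -277*((2 - 1*(-9))/(-2) + 66/7) + 217/229 = -277*((2 + 9)*(-1/2) + 66*(1/7)) + 217*(1/229) = -277*(11*(-1/2) + 66/7) + 217/229 = -277*(-11/2 + 66/7) + 217/229 = -277*55/14 + 217/229 = -15235/14 + 217/229 = -3485777/3206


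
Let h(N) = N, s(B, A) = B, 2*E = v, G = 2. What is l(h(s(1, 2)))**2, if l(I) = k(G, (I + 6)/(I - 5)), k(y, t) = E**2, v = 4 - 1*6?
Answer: 1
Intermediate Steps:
v = -2 (v = 4 - 6 = -2)
E = -1 (E = (1/2)*(-2) = -1)
k(y, t) = 1 (k(y, t) = (-1)**2 = 1)
l(I) = 1
l(h(s(1, 2)))**2 = 1**2 = 1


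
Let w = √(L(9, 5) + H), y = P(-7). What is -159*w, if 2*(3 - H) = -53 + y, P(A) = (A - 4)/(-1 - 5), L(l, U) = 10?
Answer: -53*√1389/2 ≈ -987.64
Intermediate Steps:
P(A) = ⅔ - A/6 (P(A) = (-4 + A)/(-6) = (-4 + A)*(-⅙) = ⅔ - A/6)
y = 11/6 (y = ⅔ - ⅙*(-7) = ⅔ + 7/6 = 11/6 ≈ 1.8333)
H = 343/12 (H = 3 - (-53 + 11/6)/2 = 3 - ½*(-307/6) = 3 + 307/12 = 343/12 ≈ 28.583)
w = √1389/6 (w = √(10 + 343/12) = √(463/12) = √1389/6 ≈ 6.2115)
-159*w = -53*√1389/2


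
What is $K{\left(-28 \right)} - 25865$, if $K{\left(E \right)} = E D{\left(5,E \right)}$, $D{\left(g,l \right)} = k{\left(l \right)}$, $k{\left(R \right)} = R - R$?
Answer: $-25865$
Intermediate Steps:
$k{\left(R \right)} = 0$
$D{\left(g,l \right)} = 0$
$K{\left(E \right)} = 0$ ($K{\left(E \right)} = E 0 = 0$)
$K{\left(-28 \right)} - 25865 = 0 - 25865 = -25865$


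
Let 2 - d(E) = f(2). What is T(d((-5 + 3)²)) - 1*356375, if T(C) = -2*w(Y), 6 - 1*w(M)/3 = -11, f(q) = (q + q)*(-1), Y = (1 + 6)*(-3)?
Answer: -356477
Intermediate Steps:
Y = -21 (Y = 7*(-3) = -21)
f(q) = -2*q (f(q) = (2*q)*(-1) = -2*q)
d(E) = 6 (d(E) = 2 - (-2)*2 = 2 - 1*(-4) = 2 + 4 = 6)
w(M) = 51 (w(M) = 18 - 3*(-11) = 18 + 33 = 51)
T(C) = -102 (T(C) = -2*51 = -102)
T(d((-5 + 3)²)) - 1*356375 = -102 - 1*356375 = -102 - 356375 = -356477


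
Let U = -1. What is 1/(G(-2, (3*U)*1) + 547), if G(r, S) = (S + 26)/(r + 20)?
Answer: 18/9869 ≈ 0.0018239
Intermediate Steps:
G(r, S) = (26 + S)/(20 + r)
1/(G(-2, (3*U)*1) + 547) = 1/((26 + (3*(-1))*1)/(20 - 2) + 547) = 1/((26 - 3*1)/18 + 547) = 1/((26 - 3)/18 + 547) = 1/((1/18)*23 + 547) = 1/(23/18 + 547) = 1/(9869/18) = 18/9869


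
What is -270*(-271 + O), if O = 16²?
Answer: 4050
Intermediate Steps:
O = 256
-270*(-271 + O) = -270*(-271 + 256) = -270*(-15) = 4050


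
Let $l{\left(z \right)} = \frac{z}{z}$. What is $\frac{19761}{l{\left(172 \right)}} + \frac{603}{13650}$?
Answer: $\frac{89912751}{4550} \approx 19761.0$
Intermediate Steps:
$l{\left(z \right)} = 1$
$\frac{19761}{l{\left(172 \right)}} + \frac{603}{13650} = \frac{19761}{1} + \frac{603}{13650} = 19761 \cdot 1 + 603 \cdot \frac{1}{13650} = 19761 + \frac{201}{4550} = \frac{89912751}{4550}$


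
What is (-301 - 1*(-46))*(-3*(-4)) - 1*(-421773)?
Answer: 418713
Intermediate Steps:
(-301 - 1*(-46))*(-3*(-4)) - 1*(-421773) = (-301 + 46)*12 + 421773 = -255*12 + 421773 = -3060 + 421773 = 418713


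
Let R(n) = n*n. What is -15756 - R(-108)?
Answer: -27420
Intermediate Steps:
R(n) = n²
-15756 - R(-108) = -15756 - 1*(-108)² = -15756 - 1*11664 = -15756 - 11664 = -27420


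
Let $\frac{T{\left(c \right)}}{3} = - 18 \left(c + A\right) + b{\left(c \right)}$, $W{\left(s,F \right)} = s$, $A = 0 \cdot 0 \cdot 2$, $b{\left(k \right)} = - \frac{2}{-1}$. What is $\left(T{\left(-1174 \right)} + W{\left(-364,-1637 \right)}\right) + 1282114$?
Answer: $1345152$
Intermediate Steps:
$b{\left(k \right)} = 2$ ($b{\left(k \right)} = \left(-2\right) \left(-1\right) = 2$)
$A = 0$ ($A = 0 \cdot 2 = 0$)
$T{\left(c \right)} = 6 - 54 c$ ($T{\left(c \right)} = 3 \left(- 18 \left(c + 0\right) + 2\right) = 3 \left(- 18 c + 2\right) = 3 \left(2 - 18 c\right) = 6 - 54 c$)
$\left(T{\left(-1174 \right)} + W{\left(-364,-1637 \right)}\right) + 1282114 = \left(\left(6 - -63396\right) - 364\right) + 1282114 = \left(\left(6 + 63396\right) - 364\right) + 1282114 = \left(63402 - 364\right) + 1282114 = 63038 + 1282114 = 1345152$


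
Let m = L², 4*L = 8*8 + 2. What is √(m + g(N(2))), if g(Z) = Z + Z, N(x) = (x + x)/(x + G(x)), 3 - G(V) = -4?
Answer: √9833/6 ≈ 16.527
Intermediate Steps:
G(V) = 7 (G(V) = 3 - 1*(-4) = 3 + 4 = 7)
N(x) = 2*x/(7 + x) (N(x) = (x + x)/(x + 7) = (2*x)/(7 + x) = 2*x/(7 + x))
L = 33/2 (L = (8*8 + 2)/4 = (64 + 2)/4 = (¼)*66 = 33/2 ≈ 16.500)
g(Z) = 2*Z
m = 1089/4 (m = (33/2)² = 1089/4 ≈ 272.25)
√(m + g(N(2))) = √(1089/4 + 2*(2*2/(7 + 2))) = √(1089/4 + 2*(2*2/9)) = √(1089/4 + 2*(2*2*(⅑))) = √(1089/4 + 2*(4/9)) = √(1089/4 + 8/9) = √(9833/36) = √9833/6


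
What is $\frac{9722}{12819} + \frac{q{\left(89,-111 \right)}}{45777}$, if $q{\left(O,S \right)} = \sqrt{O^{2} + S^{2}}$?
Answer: $\frac{9722}{12819} + \frac{\sqrt{20242}}{45777} \approx 0.76151$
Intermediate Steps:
$\frac{9722}{12819} + \frac{q{\left(89,-111 \right)}}{45777} = \frac{9722}{12819} + \frac{\sqrt{89^{2} + \left(-111\right)^{2}}}{45777} = 9722 \cdot \frac{1}{12819} + \sqrt{7921 + 12321} \cdot \frac{1}{45777} = \frac{9722}{12819} + \sqrt{20242} \cdot \frac{1}{45777} = \frac{9722}{12819} + \frac{\sqrt{20242}}{45777}$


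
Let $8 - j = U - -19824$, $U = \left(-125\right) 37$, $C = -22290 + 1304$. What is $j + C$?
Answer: $-36177$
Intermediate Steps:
$C = -20986$
$U = -4625$
$j = -15191$ ($j = 8 - \left(-4625 - -19824\right) = 8 - \left(-4625 + 19824\right) = 8 - 15199 = -15191$)
$j + C = -15191 - 20986 = -36177$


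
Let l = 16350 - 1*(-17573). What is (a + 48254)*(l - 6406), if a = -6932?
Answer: 1137057474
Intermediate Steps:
l = 33923 (l = 16350 + 17573 = 33923)
(a + 48254)*(l - 6406) = (-6932 + 48254)*(33923 - 6406) = 41322*27517 = 1137057474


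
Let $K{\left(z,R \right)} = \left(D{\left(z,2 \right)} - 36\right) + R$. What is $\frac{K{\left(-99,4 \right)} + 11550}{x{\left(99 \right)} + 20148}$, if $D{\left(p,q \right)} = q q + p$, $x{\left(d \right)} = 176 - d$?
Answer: $\frac{11423}{20225} \approx 0.5648$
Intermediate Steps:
$D{\left(p,q \right)} = p + q^{2}$ ($D{\left(p,q \right)} = q^{2} + p = p + q^{2}$)
$K{\left(z,R \right)} = -32 + R + z$ ($K{\left(z,R \right)} = \left(\left(z + 2^{2}\right) - 36\right) + R = \left(\left(z + 4\right) - 36\right) + R = \left(\left(4 + z\right) - 36\right) + R = \left(-32 + z\right) + R = -32 + R + z$)
$\frac{K{\left(-99,4 \right)} + 11550}{x{\left(99 \right)} + 20148} = \frac{\left(-32 + 4 - 99\right) + 11550}{\left(176 - 99\right) + 20148} = \frac{-127 + 11550}{\left(176 - 99\right) + 20148} = \frac{11423}{77 + 20148} = \frac{11423}{20225}$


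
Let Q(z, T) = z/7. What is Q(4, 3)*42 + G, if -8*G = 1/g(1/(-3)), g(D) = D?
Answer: 195/8 ≈ 24.375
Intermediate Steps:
Q(z, T) = z/7 (Q(z, T) = z*(1/7) = z/7)
G = 3/8 (G = -1/(8*(1/(-3))) = -1/(8*(-1/3)) = -1/8*(-3) = 3/8 ≈ 0.37500)
Q(4, 3)*42 + G = ((1/7)*4)*42 + 3/8 = (4/7)*42 + 3/8 = 24 + 3/8 = 195/8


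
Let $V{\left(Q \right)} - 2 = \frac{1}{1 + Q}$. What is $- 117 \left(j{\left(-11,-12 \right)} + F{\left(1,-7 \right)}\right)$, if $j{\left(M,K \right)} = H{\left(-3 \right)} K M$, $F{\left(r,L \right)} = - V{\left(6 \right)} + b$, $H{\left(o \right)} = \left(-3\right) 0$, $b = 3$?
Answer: $- \frac{702}{7} \approx -100.29$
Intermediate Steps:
$H{\left(o \right)} = 0$
$V{\left(Q \right)} = 2 + \frac{1}{1 + Q}$
$F{\left(r,L \right)} = \frac{6}{7}$ ($F{\left(r,L \right)} = - \frac{3 + 2 \cdot 6}{1 + 6} + 3 = - \frac{3 + 12}{7} + 3 = - \frac{15}{7} + 3 = \frac{6}{7}$)
$j{\left(M,K \right)} = 0$ ($j{\left(M,K \right)} = 0 K M = 0 M = 0$)
$- 117 \left(j{\left(-11,-12 \right)} + F{\left(1,-7 \right)}\right) = - 117 \left(0 + \frac{6}{7}\right) = \left(-117\right) \frac{6}{7} = - \frac{702}{7}$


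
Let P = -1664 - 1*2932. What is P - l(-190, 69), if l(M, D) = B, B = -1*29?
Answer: -4567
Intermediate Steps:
B = -29
l(M, D) = -29
P = -4596 (P = -1664 - 2932 = -4596)
P - l(-190, 69) = -4596 - 1*(-29) = -4596 + 29 = -4567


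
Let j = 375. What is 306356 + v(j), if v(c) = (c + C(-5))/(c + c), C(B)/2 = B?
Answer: 45953473/150 ≈ 3.0636e+5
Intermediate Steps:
C(B) = 2*B
v(c) = (-10 + c)/(2*c) (v(c) = (c + 2*(-5))/(c + c) = (c - 10)/((2*c)) = (-10 + c)*(1/(2*c)) = (-10 + c)/(2*c))
306356 + v(j) = 306356 + (½)*(-10 + 375)/375 = 306356 + (½)*(1/375)*365 = 306356 + 73/150 = 45953473/150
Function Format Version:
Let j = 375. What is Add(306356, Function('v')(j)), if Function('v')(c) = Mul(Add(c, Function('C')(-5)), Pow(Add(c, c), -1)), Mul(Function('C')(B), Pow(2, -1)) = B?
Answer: Rational(45953473, 150) ≈ 3.0636e+5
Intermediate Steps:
Function('C')(B) = Mul(2, B)
Function('v')(c) = Mul(Rational(1, 2), Pow(c, -1), Add(-10, c)) (Function('v')(c) = Mul(Add(c, Mul(2, -5)), Pow(Add(c, c), -1)) = Mul(Add(c, -10), Pow(Mul(2, c), -1)) = Mul(Add(-10, c), Mul(Rational(1, 2), Pow(c, -1))) = Mul(Rational(1, 2), Pow(c, -1), Add(-10, c)))
Add(306356, Function('v')(j)) = Add(306356, Mul(Rational(1, 2), Pow(375, -1), Add(-10, 375))) = Add(306356, Mul(Rational(1, 2), Rational(1, 375), 365)) = Add(306356, Rational(73, 150)) = Rational(45953473, 150)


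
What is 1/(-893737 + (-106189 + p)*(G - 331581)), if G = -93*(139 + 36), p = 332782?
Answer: -1/78822628345 ≈ -1.2687e-11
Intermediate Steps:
G = -16275 (G = -93*175 = -16275)
1/(-893737 + (-106189 + p)*(G - 331581)) = 1/(-893737 + (-106189 + 332782)*(-16275 - 331581)) = 1/(-893737 + 226593*(-347856)) = 1/(-893737 - 78821734608) = 1/(-78822628345) = -1/78822628345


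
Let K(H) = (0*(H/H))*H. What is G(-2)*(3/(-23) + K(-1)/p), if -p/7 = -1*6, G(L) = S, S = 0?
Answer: 0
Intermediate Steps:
G(L) = 0
p = 42 (p = -(-7)*6 = -7*(-6) = 42)
K(H) = 0 (K(H) = (0*1)*H = 0*H = 0)
G(-2)*(3/(-23) + K(-1)/p) = 0*(3/(-23) + 0/42) = 0*(3*(-1/23) + 0*(1/42)) = 0*(-3/23 + 0) = 0*(-3/23) = 0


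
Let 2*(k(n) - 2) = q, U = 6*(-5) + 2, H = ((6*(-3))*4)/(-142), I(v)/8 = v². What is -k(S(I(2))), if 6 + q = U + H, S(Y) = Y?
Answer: 1047/71 ≈ 14.746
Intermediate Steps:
I(v) = 8*v²
H = 36/71 (H = -18*4*(-1/142) = -72*(-1/142) = 36/71 ≈ 0.50704)
U = -28 (U = -30 + 2 = -28)
q = -2378/71 (q = -6 + (-28 + 36/71) = -6 - 1952/71 = -2378/71 ≈ -33.493)
k(n) = -1047/71 (k(n) = 2 + (½)*(-2378/71) = 2 - 1189/71 = -1047/71)
-k(S(I(2))) = -1*(-1047/71) = 1047/71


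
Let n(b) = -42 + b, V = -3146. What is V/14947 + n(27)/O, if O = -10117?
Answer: -31603877/151218799 ≈ -0.20899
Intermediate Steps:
V/14947 + n(27)/O = -3146/14947 + (-42 + 27)/(-10117) = -3146*1/14947 - 15*(-1/10117) = -3146/14947 + 15/10117 = -31603877/151218799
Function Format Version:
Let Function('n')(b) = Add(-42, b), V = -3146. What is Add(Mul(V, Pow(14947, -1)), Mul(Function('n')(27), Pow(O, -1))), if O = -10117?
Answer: Rational(-31603877, 151218799) ≈ -0.20899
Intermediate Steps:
Add(Mul(V, Pow(14947, -1)), Mul(Function('n')(27), Pow(O, -1))) = Add(Mul(-3146, Pow(14947, -1)), Mul(Add(-42, 27), Pow(-10117, -1))) = Add(Mul(-3146, Rational(1, 14947)), Mul(-15, Rational(-1, 10117))) = Add(Rational(-3146, 14947), Rational(15, 10117)) = Rational(-31603877, 151218799)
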